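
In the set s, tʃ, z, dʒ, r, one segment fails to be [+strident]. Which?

/r/ is the alveolar trill, which is [−strident]; the rest — /tʃ, z, dʒ, s/ — are [+strident].

r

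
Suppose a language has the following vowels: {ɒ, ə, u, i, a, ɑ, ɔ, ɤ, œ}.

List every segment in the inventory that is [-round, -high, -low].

ə, ɤ

Among the inventory, the [-round] segments are /ə, i, a, ɑ, ɤ/.
Intersecting with [-high] gives /ə, a, ɑ, ɤ/.
Intersecting with [-low] leaves /ə, ɤ/.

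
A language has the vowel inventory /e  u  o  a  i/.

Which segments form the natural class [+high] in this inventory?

u, i

The feature [high] marks segments produced with the tongue body raised. In this inventory /u, i/ have that property, so they are [+high]; /e, o, a/ are [−high].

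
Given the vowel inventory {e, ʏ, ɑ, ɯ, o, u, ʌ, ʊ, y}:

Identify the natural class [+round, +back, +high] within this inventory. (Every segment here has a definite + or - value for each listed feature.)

Eliminate segments failing any feature: /e, ɑ, ɯ, ʌ/ are [-round]; /ʏ, y/ are [-back]; /o/ is [-high]. The remaining /u, ʊ/ satisfy [+round], [+back], [+high].

u, ʊ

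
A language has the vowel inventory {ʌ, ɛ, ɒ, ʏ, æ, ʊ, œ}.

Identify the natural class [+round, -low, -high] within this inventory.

œ

Eliminate segments failing any feature: /ʌ, ɛ, æ/ are [-round]; /ɒ/ is [+low]; /ʏ, ʊ/ are [+high]. The remaining /œ/ satisfy [+round], [-low], [-high].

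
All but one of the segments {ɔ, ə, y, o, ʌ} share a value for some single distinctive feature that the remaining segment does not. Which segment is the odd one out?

The remaining segments after removing /y/ share [−high]; /y/ (high front rounded tense vowel) is [+high]. For every other candidate removal, the leftover set fails to share any single feature value that the removed segment lacks.

y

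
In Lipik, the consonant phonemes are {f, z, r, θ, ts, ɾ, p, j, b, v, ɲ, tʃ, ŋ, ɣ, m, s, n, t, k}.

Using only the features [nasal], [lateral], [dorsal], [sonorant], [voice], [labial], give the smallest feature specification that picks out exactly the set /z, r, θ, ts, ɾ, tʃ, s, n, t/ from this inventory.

The class [−labial], [−dorsal] has exactly /z, r, θ, ts, ɾ, tʃ, s, n, t/ as its extension in this inventory. No smaller conjunction from the listed features achieves this: [−dorsal] alone would also admit /f, p, b, v, …/; [−labial] alone would also admit /j, ɲ, ŋ, ɣ, …/; and checking the remaining single features turns up none with this extension.

[−labial, −dorsal]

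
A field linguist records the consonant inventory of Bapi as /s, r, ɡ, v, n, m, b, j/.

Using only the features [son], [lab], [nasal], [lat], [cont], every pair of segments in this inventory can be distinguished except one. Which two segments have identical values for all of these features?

r, j

/r/ (alveolar trill) and /j/ (palatal glide) are both [+sonorant], [−labial], [−nasal], [−lateral], [+continuant], so none of the listed features separates them. (They do differ in [dorsal], which is not among the given features.) Every other pair in the inventory differs on at least one listed feature.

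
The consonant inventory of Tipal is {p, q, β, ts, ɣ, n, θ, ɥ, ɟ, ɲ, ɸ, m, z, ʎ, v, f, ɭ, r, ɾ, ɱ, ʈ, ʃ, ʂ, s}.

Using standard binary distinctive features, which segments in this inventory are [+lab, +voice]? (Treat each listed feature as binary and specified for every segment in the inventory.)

β, ɥ, m, v, ɱ

Checking each segment against [+labial], [+voice]: /β/ (voiced bilabial fricative), /ɥ/ (labial-palatal glide), /m/ (bilabial nasal), /v/ (voiced labiodental fricative), /ɱ/ (labiodental nasal) satisfy every feature; every other segment in the inventory fails at least one.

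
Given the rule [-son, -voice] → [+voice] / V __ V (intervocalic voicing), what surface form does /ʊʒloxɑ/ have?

[ʊʒloɣɑ]

The only segment in the rule's environment that also matches [-son, -voice] is /x/. Applying [+voice] turns the voiceless velar fricative into /ɣ/ (voiced velar fricative), giving [ʊʒloɣɑ].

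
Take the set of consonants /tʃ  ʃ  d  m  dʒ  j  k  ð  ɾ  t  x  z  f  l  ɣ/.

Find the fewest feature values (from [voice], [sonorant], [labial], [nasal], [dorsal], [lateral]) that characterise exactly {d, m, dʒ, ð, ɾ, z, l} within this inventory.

[+voice, −dorsal]

The class [+voice], [−dorsal] has exactly /d, m, dʒ, ð, ɾ, z, l/ as its extension in this inventory. No smaller conjunction from the listed features achieves this: [−dorsal] alone would also admit /tʃ, ʃ, t, f/; [+voice] alone would also admit /j, ɣ/; and checking the remaining single features turns up none with this extension.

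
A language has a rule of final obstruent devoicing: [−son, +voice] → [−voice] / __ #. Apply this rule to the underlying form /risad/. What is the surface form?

[risat]

/d/ satisfies [−son, +voice] and sits in __ #. The [−voice] counterpart of the voiced alveolar stop is /t/. Other segments in /risad/ either fail the structural description or are not in the environment, so the surface form is [risat].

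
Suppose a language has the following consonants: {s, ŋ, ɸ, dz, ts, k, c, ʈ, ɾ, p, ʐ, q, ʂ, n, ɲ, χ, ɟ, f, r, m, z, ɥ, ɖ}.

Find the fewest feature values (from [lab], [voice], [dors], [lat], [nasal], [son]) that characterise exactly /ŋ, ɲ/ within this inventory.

[+nasal, +dors]

The class [+nasal], [+dorsal] has exactly /ŋ, ɲ/ as its extension in this inventory. No smaller conjunction from the listed features achieves this: [+dorsal] alone would also admit /k, c, q, χ, …/; [+nasal] alone would also admit /n, m/; and checking the remaining single features turns up none with this extension.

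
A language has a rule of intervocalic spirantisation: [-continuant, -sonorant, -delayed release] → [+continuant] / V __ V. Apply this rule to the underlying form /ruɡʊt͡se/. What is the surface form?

[ruɣʊt͡se]

The only segment in the rule's environment that also matches [-continuant, -sonorant, -delayed release] is /ɡ/. Applying [+continuant] turns the voiced velar stop into /ɣ/ (voiced velar fricative), giving [ruɣʊt͡se].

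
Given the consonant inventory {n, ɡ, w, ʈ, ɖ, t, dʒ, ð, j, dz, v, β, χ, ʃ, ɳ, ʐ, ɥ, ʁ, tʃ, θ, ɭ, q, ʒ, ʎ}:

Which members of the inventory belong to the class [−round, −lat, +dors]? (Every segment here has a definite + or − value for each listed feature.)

ɡ, j, χ, ʁ, q

The [−round] segments are /n, ɡ, ʈ, ɖ, t, dʒ, ð, j, dz, v, β, χ, ʃ, ɳ, ʐ, ʁ, tʃ, θ, ɭ, q, ʒ, ʎ/.
Intersecting with [−lateral] gives /n, ɡ, ʈ, ɖ, t, dʒ, ð, j, dz, v, β, χ, ʃ, ɳ, ʐ, ʁ, tʃ, θ, q, ʒ/.
Intersecting with [+dorsal] leaves /ɡ, j, χ, ʁ, q/.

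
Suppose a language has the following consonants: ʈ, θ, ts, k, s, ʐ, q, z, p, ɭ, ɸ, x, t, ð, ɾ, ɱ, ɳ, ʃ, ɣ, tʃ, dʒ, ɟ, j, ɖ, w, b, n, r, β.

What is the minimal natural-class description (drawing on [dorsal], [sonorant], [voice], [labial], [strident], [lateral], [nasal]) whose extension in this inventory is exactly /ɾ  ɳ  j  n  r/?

[+sonorant, -lateral, -labial]

Every target segment is [+sonorant], [-lateral], [-labial]; each remaining inventory member fails at least one of these. Each conjunct is needed — [-lateral, -labial] alone would also admit /ʈ, θ, ts, k, …/; [+sonorant, -labial] alone would also admit /ɭ/; [+sonorant, -lateral] alone would also admit /ɱ, w/ — and no other combination of two listed features has exactly this extension, so three is the minimum.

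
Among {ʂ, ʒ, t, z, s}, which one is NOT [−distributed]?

/ʒ/ is the voiced postalveolar fricative, which is [+distributed]; the rest — /z, t, ʂ, s/ — are [−distributed].

ʒ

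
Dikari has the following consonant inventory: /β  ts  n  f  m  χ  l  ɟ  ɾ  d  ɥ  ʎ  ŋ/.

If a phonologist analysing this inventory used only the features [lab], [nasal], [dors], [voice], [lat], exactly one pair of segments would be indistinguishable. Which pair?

/ɾ/ (alveolar tap) and /d/ (voiced alveolar stop) are both [−labial], [−nasal], [−dorsal], [+voice], [−lateral], so none of the listed features separates them. (They do differ in [sonorant], which is not among the given features.) Every other pair in the inventory differs on at least one listed feature.

ɾ, d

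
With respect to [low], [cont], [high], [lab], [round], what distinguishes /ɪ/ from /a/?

[high], [low]

/ɪ/ (high front unrounded lax vowel) and /a/ (low unrounded vowel) agree on [+continuant], [−labial], [−round]. They differ on [high] (/ɪ/ [+], /a/ [−]), [low] (/ɪ/ [−], /a/ [+]).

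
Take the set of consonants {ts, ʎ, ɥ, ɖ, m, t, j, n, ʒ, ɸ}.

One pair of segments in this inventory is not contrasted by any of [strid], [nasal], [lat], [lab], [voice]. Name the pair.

j, ɖ

Both /j/ and /ɖ/ are [−strident], [−nasal], [−lateral], [−labial], [+voice]. Since the list omits [sonorant], [continuant] and [dorsal] — which do distinguish the palatal glide from the voiced retroflex stop — this pair collapses; all other pairs remain distinct.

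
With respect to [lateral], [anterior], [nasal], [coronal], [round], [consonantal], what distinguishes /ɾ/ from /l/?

[lateral]

/ɾ/ (alveolar tap) and /l/ (alveolar lateral approximant) agree on [+anterior], [−nasal], [+coronal], [−round], [+consonantal]. They differ on [lateral] (/ɾ/ [−], /l/ [+]).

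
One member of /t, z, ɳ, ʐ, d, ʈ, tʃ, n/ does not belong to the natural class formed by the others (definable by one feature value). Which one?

tʃ

The remaining segments after removing /tʃ/ share [−distributed]; /tʃ/ (voiceless postalveolar affricate) is [+distributed]. For every other candidate removal, the leftover set fails to share any single feature value that the removed segment lacks.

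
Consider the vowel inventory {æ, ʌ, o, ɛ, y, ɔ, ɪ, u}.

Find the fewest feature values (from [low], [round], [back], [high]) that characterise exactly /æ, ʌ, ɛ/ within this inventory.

[-high, -round]

Every target segment is [-high], [-round]; each remaining inventory member fails at least one of these. Each conjunct is needed — [-round] alone would also admit /ɪ/; [-high] alone would also admit /o, ɔ/ — and no other single listed feature has exactly this extension, so two is the minimum.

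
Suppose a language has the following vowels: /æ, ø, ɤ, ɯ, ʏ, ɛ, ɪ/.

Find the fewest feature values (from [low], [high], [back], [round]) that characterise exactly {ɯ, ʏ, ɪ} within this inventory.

The target set is precisely the extension of [+high] in this inventory.

[+high]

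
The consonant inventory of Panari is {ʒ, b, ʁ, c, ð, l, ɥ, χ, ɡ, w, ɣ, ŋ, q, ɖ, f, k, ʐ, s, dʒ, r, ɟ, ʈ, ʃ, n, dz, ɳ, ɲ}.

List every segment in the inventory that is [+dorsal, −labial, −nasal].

ʁ, c, χ, ɡ, ɣ, q, k, ɟ

Eliminate segments failing any feature: /ʒ, b, ð, l, ɖ, f, ʐ, s, dʒ, r, ʈ, ʃ, n, dz, ɳ/ are [−dorsal]; /ɥ, w/ are [+labial]; /ŋ, ɲ/ are [+nasal]. The remaining /ʁ, c, χ, ɡ, ɣ, q, k, ɟ/ satisfy [+dorsal], [−labial], [−nasal].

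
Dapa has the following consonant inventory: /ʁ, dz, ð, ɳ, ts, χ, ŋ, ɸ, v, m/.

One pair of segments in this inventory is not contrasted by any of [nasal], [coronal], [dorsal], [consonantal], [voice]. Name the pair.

dz, ð

On the given features, /dz/ and /ð/ have an identical profile: [−nasal], [+coronal], [−dorsal], [+consonantal], [+voice]. No other two segments in the inventory coincide on all 5 features. (They do differ in [continuant], [strident] and [distributed], which are not among the given features.)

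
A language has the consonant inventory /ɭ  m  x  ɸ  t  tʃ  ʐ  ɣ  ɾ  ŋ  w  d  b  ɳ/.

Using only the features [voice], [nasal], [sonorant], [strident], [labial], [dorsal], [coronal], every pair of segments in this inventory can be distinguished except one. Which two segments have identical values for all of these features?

/ɾ/ (alveolar tap) and /ɭ/ (retroflex lateral approximant) are both [+voice], [-nasal], [+sonorant], [-strident], [-labial], [-dorsal], [+coronal], so none of the listed features separates them. (They do differ in [lateral] and [anterior], which are not among the given features.) Every other pair in the inventory differs on at least one listed feature.

ɾ, ɭ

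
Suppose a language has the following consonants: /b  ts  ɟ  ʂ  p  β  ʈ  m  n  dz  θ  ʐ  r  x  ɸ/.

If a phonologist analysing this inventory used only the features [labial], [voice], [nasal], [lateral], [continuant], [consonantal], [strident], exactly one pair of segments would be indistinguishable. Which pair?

x, θ

Both /x/ and /θ/ are [−labial], [−voice], [−nasal], [−lateral], [+continuant], [+consonantal], [−strident]. Since the list omits [coronal] and [dorsal] — which do distinguish the voiceless velar fricative from the voiceless dental fricative — this pair collapses; all other pairs remain distinct.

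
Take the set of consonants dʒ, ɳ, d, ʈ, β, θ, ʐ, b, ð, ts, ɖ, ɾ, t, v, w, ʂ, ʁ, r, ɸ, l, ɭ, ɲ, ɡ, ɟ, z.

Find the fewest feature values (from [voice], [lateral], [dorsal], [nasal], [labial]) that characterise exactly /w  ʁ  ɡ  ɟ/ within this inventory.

[−nasal, +dorsal]

The class [−nasal], [+dorsal] has exactly /w, ʁ, ɡ, ɟ/ as its extension in this inventory. No smaller conjunction from the listed features achieves this: [+dorsal] alone would also admit /ɲ/; [−nasal] alone would also admit /dʒ, d, ʈ, β, …/; and checking the remaining single features turns up none with this extension.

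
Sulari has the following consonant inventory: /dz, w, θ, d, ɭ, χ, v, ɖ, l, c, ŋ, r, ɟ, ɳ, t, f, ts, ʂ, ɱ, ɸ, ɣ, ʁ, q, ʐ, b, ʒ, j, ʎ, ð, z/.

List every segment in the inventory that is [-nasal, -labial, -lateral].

dz, θ, d, χ, ɖ, c, r, ɟ, t, ts, ʂ, ɣ, ʁ, q, ʐ, ʒ, j, ð, z

Checking each segment against [-nasal], [-labial], [-lateral]: /dz/ (voiced alveolar affricate), /θ/ (voiceless dental fricative), /d/ (voiced alveolar stop), /χ/ (voiceless uvular fricative), /ɖ/ (voiced retroflex stop), /c/ (voiceless palatal stop), among others, satisfy every feature; every other segment in the inventory fails at least one.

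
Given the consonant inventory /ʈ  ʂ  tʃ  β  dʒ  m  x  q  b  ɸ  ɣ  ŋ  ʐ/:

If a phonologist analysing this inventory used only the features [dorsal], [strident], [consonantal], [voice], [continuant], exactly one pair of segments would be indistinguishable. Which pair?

m, b

/m/ (bilabial nasal) and /b/ (voiced bilabial stop) are both [−dorsal], [−strident], [+consonantal], [+voice], [−continuant], so none of the listed features separates them. (They do differ in [sonorant] and [nasal], which are not among the given features.) Every other pair in the inventory differs on at least one listed feature.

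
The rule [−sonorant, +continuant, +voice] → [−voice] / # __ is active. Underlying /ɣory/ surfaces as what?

The only segment in the rule's environment that also matches [−sonorant, +continuant, +voice] is /ɣ/. Applying [−voice] turns the voiced velar fricative into /x/ (voiceless velar fricative), giving [xory].

[xory]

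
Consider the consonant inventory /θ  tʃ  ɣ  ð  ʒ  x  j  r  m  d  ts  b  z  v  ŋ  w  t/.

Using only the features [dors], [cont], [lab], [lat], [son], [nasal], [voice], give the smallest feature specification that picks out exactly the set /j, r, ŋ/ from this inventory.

The class [+sonorant], [−labial] has exactly /j, r, ŋ/ as its extension in this inventory. No smaller conjunction from the listed features achieves this: [−labial] alone would also admit /θ, tʃ, ɣ, ð, …/; [+sonorant] alone would also admit /m, w/; and checking the remaining single features turns up none with this extension.

[+son, −lab]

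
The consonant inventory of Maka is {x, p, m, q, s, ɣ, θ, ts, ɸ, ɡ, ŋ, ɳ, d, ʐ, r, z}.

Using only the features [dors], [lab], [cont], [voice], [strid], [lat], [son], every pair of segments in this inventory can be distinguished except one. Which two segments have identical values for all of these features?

ʐ, z

/ʐ/ (voiced retroflex fricative) and /z/ (voiced alveolar fricative) are both [-dorsal], [-labial], [+continuant], [+voice], [+strident], [-lateral], [-sonorant], so none of the listed features separates them. (They do differ in [anterior], which is not among the given features.) Every other pair in the inventory differs on at least one listed feature.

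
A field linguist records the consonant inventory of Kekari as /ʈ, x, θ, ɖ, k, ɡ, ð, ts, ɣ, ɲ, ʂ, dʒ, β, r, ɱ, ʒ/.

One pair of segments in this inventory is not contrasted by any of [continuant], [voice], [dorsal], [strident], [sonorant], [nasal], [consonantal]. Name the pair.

β, ð

/β/ (voiced bilabial fricative) and /ð/ (voiced dental fricative) are both [+continuant], [+voice], [−dorsal], [−strident], [−sonorant], [−nasal], [+consonantal], so none of the listed features separates them. (They do differ in [labial] and [coronal], which are not among the given features.) Every other pair in the inventory differs on at least one listed feature.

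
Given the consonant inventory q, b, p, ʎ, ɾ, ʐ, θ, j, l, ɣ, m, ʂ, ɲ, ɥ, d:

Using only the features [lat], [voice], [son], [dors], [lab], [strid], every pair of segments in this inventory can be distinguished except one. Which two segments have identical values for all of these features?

j, ɲ

/j/ (palatal glide) and /ɲ/ (palatal nasal) are both [−lateral], [+voice], [+sonorant], [+dorsal], [−labial], [−strident], so none of the listed features separates them. (They do differ in [nasal] and [continuant], which are not among the given features.) Every other pair in the inventory differs on at least one listed feature.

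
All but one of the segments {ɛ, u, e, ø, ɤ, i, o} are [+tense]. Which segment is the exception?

Every segment except /ɛ/ is [+tense]. /ɛ/ (mid front unrounded lax vowel) is [−tense], so it is the exception.

ɛ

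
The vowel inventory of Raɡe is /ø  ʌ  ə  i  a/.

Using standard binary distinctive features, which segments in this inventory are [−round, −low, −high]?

ʌ, ə

Eliminate segments failing any feature: /ø/ is [+round]; /i/ is [+high]; /a/ is [+low]. The remaining /ʌ, ə/ satisfy [−round], [−low], [−high].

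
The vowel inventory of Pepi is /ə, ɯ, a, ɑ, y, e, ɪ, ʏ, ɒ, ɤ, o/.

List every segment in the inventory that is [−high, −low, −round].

First, the [−high] segments are /ə, a, ɑ, e, ɒ, ɤ, o/.
Among these, [−low] gives /ə, e, ɤ, o/.
Of those, [−round] leaves /ə, e, ɤ/.

ə, e, ɤ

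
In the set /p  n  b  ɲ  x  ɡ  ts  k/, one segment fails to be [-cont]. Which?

x

/ts, ɡ, ɲ, n, b, k, p/ are all [-continuant]; /x/ (voiceless velar fricative) is [+continuant].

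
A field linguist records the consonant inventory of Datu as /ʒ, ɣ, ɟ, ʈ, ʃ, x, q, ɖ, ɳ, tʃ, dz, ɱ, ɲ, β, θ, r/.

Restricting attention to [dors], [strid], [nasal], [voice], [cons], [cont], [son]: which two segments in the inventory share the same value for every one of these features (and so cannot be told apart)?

ɳ, ɱ

On the given features, /ɳ/ and /ɱ/ have an identical profile: [-dorsal], [-strident], [+nasal], [+voice], [+consonantal], [-continuant], [+sonorant]. No other two segments in the inventory coincide on all 7 features. (They do differ in [labial] and [coronal], which are not among the given features.)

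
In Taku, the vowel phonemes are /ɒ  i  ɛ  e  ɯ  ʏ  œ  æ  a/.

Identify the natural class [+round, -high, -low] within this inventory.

œ

Checking each segment against [+round], [-high], [-low]: /œ/ (mid front rounded lax vowel) satisfies every feature; every other segment in the inventory fails at least one.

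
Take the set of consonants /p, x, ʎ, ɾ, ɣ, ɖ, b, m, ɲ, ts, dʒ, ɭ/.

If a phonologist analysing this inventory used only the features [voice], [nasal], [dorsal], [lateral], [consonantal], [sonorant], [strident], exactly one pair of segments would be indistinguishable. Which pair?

b, ɖ

On the given features, /b/ and /ɖ/ have an identical profile: [+voice], [−nasal], [−dorsal], [−lateral], [+consonantal], [−sonorant], [−strident]. No other two segments in the inventory coincide on all 7 features. (They do differ in [labial] and [coronal], which are not among the given features.)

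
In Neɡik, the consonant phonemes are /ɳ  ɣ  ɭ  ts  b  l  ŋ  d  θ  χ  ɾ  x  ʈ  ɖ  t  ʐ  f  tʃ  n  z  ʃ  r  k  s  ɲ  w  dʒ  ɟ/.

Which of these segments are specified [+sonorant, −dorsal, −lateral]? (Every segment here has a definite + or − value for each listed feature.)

Checking each segment against [+sonorant], [−dorsal], [−lateral]: /ɳ/ (retroflex nasal), /ɾ/ (alveolar tap), /n/ (alveolar nasal), /r/ (alveolar trill) satisfy every feature; every other segment in the inventory fails at least one.

ɳ, ɾ, n, r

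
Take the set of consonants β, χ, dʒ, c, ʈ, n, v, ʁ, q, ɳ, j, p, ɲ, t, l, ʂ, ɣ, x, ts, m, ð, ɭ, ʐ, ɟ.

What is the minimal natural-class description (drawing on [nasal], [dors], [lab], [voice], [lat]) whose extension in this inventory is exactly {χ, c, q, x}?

The class [−voice], [+dorsal] has exactly /χ, c, q, x/ as its extension in this inventory. No smaller conjunction from the listed features achieves this: [+dorsal] alone would also admit /ʁ, j, ɲ, ɣ, …/; [−voice] alone would also admit /ʈ, p, t, ʂ, …/; and checking the remaining single features turns up none with this extension.

[−voice, +dors]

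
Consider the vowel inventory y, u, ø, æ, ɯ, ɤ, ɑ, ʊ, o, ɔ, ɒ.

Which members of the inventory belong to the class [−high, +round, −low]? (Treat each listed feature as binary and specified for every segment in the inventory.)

ø, o, ɔ

Checking each segment against [−high], [+round], [−low]: /ø/ (mid front rounded tense vowel), /o/ (mid back rounded tense vowel), /ɔ/ (mid back rounded lax vowel) satisfy every feature; every other segment in the inventory fails at least one.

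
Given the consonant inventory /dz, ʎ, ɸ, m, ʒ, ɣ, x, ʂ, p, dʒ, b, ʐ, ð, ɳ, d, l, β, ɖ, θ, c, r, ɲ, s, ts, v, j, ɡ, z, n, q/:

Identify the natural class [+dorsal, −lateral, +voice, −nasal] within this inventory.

Among the inventory, the [+dorsal] segments are /ʎ, ɣ, x, c, ɲ, j, ɡ, q/.
Among these, [−lateral] gives /ɣ, x, c, ɲ, j, ɡ, q/.
Among these, [+voice] gives /ɣ, ɲ, j, ɡ/.
Among these, [−nasal] leaves /ɣ, j, ɡ/.

ɣ, j, ɡ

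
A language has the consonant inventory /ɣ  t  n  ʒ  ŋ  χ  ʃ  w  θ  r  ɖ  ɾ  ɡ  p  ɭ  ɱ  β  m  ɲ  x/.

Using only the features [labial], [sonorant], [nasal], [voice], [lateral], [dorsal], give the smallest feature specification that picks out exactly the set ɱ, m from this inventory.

[+nasal, +labial]

The class [+nasal], [+labial] has exactly /ɱ, m/ as its extension in this inventory. No smaller conjunction from the listed features achieves this: [+labial] alone would also admit /w, p, β/; [+nasal] alone would also admit /n, ŋ, ɲ/; and checking the remaining single features turns up none with this extension.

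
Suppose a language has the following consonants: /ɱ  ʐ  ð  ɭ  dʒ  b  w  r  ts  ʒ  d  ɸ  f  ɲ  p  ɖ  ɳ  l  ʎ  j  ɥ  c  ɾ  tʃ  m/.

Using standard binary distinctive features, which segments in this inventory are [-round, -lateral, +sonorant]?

ɱ, r, ɲ, ɳ, j, ɾ, m

Checking each segment against [-round], [-lateral], [+sonorant]: /ɱ/ (labiodental nasal), /r/ (alveolar trill), /ɲ/ (palatal nasal), /ɳ/ (retroflex nasal), /j/ (palatal glide), /ɾ/ (alveolar tap), among others, satisfy every feature; every other segment in the inventory fails at least one.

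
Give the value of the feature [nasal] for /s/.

/s/ is the voiceless alveolar fricative, hence [−nasal].

[−nasal]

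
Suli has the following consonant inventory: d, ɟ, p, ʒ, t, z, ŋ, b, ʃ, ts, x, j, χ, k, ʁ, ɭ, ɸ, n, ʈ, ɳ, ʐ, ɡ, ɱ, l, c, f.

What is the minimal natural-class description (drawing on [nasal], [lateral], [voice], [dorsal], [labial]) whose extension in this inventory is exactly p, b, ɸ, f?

The class [−nasal], [+labial] has exactly /p, b, ɸ, f/ as its extension in this inventory. No smaller conjunction from the listed features achieves this: [+labial] alone would also admit /ɱ/; [−nasal] alone would also admit /d, ɟ, ʒ, t, …/; and checking the remaining single features turns up none with this extension.

[−nasal, +labial]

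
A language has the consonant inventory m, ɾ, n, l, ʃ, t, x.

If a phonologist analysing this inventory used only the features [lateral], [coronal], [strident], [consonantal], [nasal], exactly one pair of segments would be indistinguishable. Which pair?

On the given features, /t/ and /ɾ/ have an identical profile: [−lateral], [+coronal], [−strident], [+consonantal], [−nasal]. No other two segments in the inventory coincide on all 5 features. (They do differ in [sonorant] and [voice], which are not among the given features.)

t, ɾ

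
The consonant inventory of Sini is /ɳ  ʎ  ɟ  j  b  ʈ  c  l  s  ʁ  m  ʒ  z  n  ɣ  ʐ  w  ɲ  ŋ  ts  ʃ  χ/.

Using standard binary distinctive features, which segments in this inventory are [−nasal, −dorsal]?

Checking each segment against [−nasal], [−dorsal]: /b/ (voiced bilabial stop), /ʈ/ (voiceless retroflex stop), /l/ (alveolar lateral approximant), /s/ (voiceless alveolar fricative), /ʒ/ (voiced postalveolar fricative), /z/ (voiced alveolar fricative), among others, satisfy every feature; every other segment in the inventory fails at least one.

b, ʈ, l, s, ʒ, z, ʐ, ts, ʃ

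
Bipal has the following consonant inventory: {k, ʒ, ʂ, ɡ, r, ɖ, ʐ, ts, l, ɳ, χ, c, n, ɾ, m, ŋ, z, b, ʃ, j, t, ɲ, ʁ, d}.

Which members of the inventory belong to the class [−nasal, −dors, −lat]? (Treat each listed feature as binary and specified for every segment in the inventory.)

Eliminate segments failing any feature: /k, ɡ, χ, c, j, ʁ/ are [+dorsal]; /l/ is [+lateral]; /ɳ, n, m, ŋ, ɲ/ are [+nasal]. The remaining /ʒ, ʂ, r, ɖ, ʐ, ts, ɾ, z, b, ʃ, t, d/ satisfy [−nasal], [−dorsal], [−lateral].

ʒ, ʂ, r, ɖ, ʐ, ts, ɾ, z, b, ʃ, t, d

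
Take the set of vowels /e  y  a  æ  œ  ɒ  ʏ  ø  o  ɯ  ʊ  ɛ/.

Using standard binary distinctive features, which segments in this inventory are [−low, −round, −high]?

Checking each segment against [−low], [−round], [−high]: /e/ (mid front unrounded tense vowel), /ɛ/ (mid front unrounded lax vowel) satisfy every feature; every other segment in the inventory fails at least one.

e, ɛ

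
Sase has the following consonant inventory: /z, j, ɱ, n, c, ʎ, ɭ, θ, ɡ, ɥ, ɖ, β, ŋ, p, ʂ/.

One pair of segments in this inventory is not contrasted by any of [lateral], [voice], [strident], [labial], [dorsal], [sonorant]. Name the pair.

/j/ (palatal glide) and /ŋ/ (velar nasal) are both [-lateral], [+voice], [-strident], [-labial], [+dorsal], [+sonorant], so none of the listed features separates them. (They do differ in [nasal], [continuant] and [back], which are not among the given features.) Every other pair in the inventory differs on at least one listed feature.

j, ŋ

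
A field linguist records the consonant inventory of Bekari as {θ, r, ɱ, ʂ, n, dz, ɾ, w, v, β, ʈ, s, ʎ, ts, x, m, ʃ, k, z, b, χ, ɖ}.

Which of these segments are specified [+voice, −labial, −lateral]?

r, n, dz, ɾ, z, ɖ

Checking each segment against [+voice], [−labial], [−lateral]: /r/ (alveolar trill), /n/ (alveolar nasal), /dz/ (voiced alveolar affricate), /ɾ/ (alveolar tap), /z/ (voiced alveolar fricative), /ɖ/ (voiced retroflex stop) satisfy every feature; every other segment in the inventory fails at least one.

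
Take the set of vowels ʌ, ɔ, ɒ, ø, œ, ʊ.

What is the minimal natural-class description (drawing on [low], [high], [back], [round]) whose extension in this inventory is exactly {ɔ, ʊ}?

[−low, +back, +round]

Every target segment is [−low], [+back], [+round]; each remaining inventory member fails at least one of these. Each conjunct is needed — [+back, +round] alone would also admit /ɒ/; [−low, +round] alone would also admit /ø, œ/; [−low, +back] alone would also admit /ʌ/ — and no other combination of two listed features has exactly this extension, so three is the minimum.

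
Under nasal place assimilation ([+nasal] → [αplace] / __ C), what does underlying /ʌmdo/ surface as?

The only nasal preceding a consonant is /m/ before /d/. /d/ is [+coronal], so /m/ → /n/, giving [ʌndo].

[ʌndo]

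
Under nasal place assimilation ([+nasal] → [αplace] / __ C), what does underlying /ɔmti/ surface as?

[ɔnti]

The only nasal preceding a consonant is /m/ before /t/. /t/ is [+coronal], so /m/ → /n/, giving [ɔnti].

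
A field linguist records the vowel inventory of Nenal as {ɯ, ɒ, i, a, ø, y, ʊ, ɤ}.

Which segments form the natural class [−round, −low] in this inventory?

Eliminate segments failing any feature: /ɒ, ø, y, ʊ/ are [+round]; /a/ is [+low]. The remaining /ɯ, i, ɤ/ satisfy [−round], [−low].

ɯ, i, ɤ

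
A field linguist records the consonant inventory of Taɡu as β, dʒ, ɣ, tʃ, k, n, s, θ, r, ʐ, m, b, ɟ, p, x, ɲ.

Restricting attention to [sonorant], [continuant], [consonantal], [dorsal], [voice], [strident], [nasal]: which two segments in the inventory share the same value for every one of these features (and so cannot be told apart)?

m, n

On the given features, /m/ and /n/ have an identical profile: [+sonorant], [−continuant], [+consonantal], [−dorsal], [+voice], [−strident], [+nasal]. No other two segments in the inventory coincide on all 7 features. (They do differ in [labial] and [coronal], which are not among the given features.)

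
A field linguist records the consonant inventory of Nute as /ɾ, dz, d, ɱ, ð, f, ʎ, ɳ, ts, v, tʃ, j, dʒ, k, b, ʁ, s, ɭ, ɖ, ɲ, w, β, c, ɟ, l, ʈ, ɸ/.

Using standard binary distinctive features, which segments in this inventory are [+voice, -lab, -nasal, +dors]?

Checking each segment against [+voice], [-labial], [-nasal], [+dorsal]: /ʎ/ (palatal lateral approximant), /j/ (palatal glide), /ʁ/ (voiced uvular fricative), /ɟ/ (voiced palatal stop) satisfy every feature; every other segment in the inventory fails at least one.

ʎ, j, ʁ, ɟ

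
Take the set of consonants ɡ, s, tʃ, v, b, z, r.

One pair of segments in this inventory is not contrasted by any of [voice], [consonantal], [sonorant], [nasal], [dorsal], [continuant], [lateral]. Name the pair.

Both /z/ and /v/ are [+voice], [+consonantal], [−sonorant], [−nasal], [−dorsal], [+continuant], [−lateral]. Since the list omits [labial] and [coronal] — which do distinguish the voiced alveolar fricative from the voiced labiodental fricative — this pair collapses; all other pairs remain distinct.

z, v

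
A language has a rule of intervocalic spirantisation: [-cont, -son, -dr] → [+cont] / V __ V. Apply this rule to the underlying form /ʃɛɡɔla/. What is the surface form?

/ɡ/ satisfies [-cont, -son, -dr] and sits in V __ V. The [+continuant] counterpart of the voiced velar stop is /ɣ/. Other segments in /ʃɛɡɔla/ either fail the structural description or are not in the environment, so the surface form is [ʃɛɣɔla].

[ʃɛɣɔla]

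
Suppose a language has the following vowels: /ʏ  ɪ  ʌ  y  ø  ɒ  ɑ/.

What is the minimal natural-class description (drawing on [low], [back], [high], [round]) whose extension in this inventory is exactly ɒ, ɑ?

The target set is precisely the extension of [+low] in this inventory.

[+low]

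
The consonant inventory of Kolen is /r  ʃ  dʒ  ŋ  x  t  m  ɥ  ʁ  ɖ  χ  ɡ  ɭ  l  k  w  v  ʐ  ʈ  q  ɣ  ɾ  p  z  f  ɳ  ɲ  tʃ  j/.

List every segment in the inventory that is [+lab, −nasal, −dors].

Eliminate segments failing any feature: /r, ʃ, dʒ, ŋ, x, t, ʁ, ɖ, χ, ɡ, ɭ, l, k, ʐ, ʈ, q, ɣ, ɾ, z, ɳ, ɲ, tʃ, j/ are [−labial]; /m/ is [+nasal]; /ɥ, w/ are [+dorsal]. The remaining /v, p, f/ satisfy [+labial], [−nasal], [−dorsal].

v, p, f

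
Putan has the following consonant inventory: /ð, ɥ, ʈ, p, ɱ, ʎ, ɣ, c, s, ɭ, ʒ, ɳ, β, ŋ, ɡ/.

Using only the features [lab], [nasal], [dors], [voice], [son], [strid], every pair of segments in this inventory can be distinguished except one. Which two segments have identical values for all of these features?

On the given features, /ɡ/ and /ɣ/ have an identical profile: [-labial], [-nasal], [+dorsal], [+voice], [-sonorant], [-strident]. No other two segments in the inventory coincide on all 6 features. (They do differ in [continuant], which is not among the given features.)

ɡ, ɣ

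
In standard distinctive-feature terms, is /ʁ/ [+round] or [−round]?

[−round]

As the voiced uvular fricative, /ʁ/ is [−round].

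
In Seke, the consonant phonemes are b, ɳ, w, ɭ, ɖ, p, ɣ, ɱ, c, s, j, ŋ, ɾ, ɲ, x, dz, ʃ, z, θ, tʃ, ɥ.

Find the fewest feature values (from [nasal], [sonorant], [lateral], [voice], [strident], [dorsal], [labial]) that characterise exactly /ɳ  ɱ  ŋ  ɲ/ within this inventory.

[+nasal]

Every target segment is [+nasal] and no other inventory member is, so one feature is enough.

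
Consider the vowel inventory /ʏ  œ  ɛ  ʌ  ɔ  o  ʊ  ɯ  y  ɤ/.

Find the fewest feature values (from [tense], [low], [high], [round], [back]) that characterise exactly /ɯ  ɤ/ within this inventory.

[−round, +tense]

The class [−round], [+tense] has exactly /ɯ, ɤ/ as its extension in this inventory. No smaller conjunction from the listed features achieves this: [+tense] alone would also admit /o, y/; [−round] alone would also admit /ɛ, ʌ/; and checking the remaining single features turns up none with this extension.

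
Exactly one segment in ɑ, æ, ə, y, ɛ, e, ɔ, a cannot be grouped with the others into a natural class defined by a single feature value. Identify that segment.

/ɔ, ɑ, a, ə, e, ɛ, æ/ are all [−high], but /y/ (high front rounded tense vowel) is [+high]. No other single segment can be removed to leave a set sharing one feature value that the removed segment lacks, so /y/ is the odd one out.

y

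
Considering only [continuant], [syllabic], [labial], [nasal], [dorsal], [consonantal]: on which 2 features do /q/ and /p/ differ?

The two segments share [-continuant], [-syllabic], [-nasal], [+consonantal]. The only features from the list on which they differ: /q/ is [-labial] while /p/ is [+labial]; /q/ is [+dorsal] while /p/ is [-dorsal].

[labial], [dorsal]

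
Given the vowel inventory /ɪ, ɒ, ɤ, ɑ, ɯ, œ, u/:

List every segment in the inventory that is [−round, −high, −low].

ɤ

Eliminate segments failing any feature: /ɪ, ɯ/ are [+high]; /ɒ, œ, u/ are [+round]; /ɑ/ is [+low]. The remaining /ɤ/ satisfy [−round], [−high], [−low].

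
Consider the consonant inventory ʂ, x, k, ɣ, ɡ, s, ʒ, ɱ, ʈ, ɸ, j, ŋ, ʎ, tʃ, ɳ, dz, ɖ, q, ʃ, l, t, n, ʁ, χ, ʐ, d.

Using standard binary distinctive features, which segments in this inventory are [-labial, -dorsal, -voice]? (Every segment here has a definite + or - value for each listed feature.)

ʂ, s, ʈ, tʃ, ʃ, t

The [-labial] segments are /ʂ, x, k, ɣ, ɡ, s, ʒ, ʈ, j, ŋ, ʎ, tʃ, ɳ, dz, ɖ, q, ʃ, l, t, n, ʁ, χ, ʐ, d/.
Then [-dorsal] gives /ʂ, s, ʒ, ʈ, tʃ, ɳ, dz, ɖ, ʃ, l, t, n, ʐ, d/.
Then [-voice] leaves /ʂ, s, ʈ, tʃ, ʃ, t/.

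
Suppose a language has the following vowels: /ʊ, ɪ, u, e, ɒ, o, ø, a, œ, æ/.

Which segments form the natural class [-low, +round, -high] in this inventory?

Eliminate segments failing any feature: /ʊ, u/ are [+high]; /ɪ, e/ are [-round]; /ɒ, a, æ/ are [+low]. The remaining /o, ø, œ/ satisfy [-low], [+round], [-high].

o, ø, œ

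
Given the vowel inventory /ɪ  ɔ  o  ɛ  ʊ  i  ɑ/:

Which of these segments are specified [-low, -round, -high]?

Checking each segment against [-low], [-round], [-high]: /ɛ/ (mid front unrounded lax vowel) satisfies every feature; every other segment in the inventory fails at least one.

ɛ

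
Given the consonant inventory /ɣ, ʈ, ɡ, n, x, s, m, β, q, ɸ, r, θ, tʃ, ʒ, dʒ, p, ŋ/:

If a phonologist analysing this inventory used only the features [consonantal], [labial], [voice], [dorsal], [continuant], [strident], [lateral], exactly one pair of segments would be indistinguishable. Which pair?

ɡ, ŋ

Both /ɡ/ and /ŋ/ are [+consonantal], [-labial], [+voice], [+dorsal], [-continuant], [-strident], [-lateral]. Since the list omits [sonorant] and [nasal] — which do distinguish the voiced velar stop from the velar nasal — this pair collapses; all other pairs remain distinct.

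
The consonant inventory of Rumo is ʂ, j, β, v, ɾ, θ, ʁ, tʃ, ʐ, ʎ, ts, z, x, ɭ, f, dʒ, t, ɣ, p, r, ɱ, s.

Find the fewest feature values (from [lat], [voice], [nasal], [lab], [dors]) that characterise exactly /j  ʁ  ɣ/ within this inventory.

Every target segment is [+voice], [−lateral], [+dorsal]; each remaining inventory member fails at least one of these. Each conjunct is needed — [−lateral, +dorsal] alone would also admit /x/; [+voice, +dorsal] alone would also admit /ʎ/; [+voice, −lateral] alone would also admit /β, v, ɾ, ʐ, …/ — and no other combination of two listed features has exactly this extension, so three is the minimum.

[+voice, −lat, +dors]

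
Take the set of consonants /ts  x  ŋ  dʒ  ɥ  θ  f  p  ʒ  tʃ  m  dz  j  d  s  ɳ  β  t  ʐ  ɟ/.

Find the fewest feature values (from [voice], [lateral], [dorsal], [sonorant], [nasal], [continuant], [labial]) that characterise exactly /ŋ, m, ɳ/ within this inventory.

[+nasal]

/ŋ, m, ɳ/ are exactly the [+nasal] segments in the inventory, so a single feature suffices.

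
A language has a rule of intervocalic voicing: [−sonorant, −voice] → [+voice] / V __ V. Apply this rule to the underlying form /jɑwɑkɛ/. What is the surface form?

Only /k/ occurs between two vowels (/ɑ/ __ /ɛ/) and matches the structural description. It is a voiceless velar stop, so [−sonorant, −voice] holds; changing it to [+voice] with all other features held fixed yields /ɡ/ (voiced velar stop). No other segment meets both the structural description and the environment, so the output is [jɑwɑɡɛ].

[jɑwɑɡɛ]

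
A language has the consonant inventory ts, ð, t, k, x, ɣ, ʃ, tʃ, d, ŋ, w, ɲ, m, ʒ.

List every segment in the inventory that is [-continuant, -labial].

Among the inventory, the [-continuant] segments are /ts, t, k, tʃ, d, ŋ, ɲ, m/.
Intersecting with [-labial] leaves /ts, t, k, tʃ, d, ŋ, ɲ/.

ts, t, k, tʃ, d, ŋ, ɲ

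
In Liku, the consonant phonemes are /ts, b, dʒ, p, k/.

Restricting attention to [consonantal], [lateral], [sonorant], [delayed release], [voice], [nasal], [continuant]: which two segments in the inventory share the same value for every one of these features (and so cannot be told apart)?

/k/ (voiceless velar stop) and /p/ (voiceless bilabial stop) are both [+consonantal], [−lateral], [−sonorant], [−delayed release], [−voice], [−nasal], [−continuant], so none of the listed features separates them. (They do differ in [labial] and [dorsal], which are not among the given features.) Every other pair in the inventory differs on at least one listed feature.

k, p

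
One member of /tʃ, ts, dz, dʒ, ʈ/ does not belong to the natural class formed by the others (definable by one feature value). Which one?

The remaining segments after removing /ʈ/ share [+delayed release]; /ʈ/ (voiceless retroflex stop) is [−delayed release]. For every other candidate removal, the leftover set fails to share any single feature value that the removed segment lacks.

ʈ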